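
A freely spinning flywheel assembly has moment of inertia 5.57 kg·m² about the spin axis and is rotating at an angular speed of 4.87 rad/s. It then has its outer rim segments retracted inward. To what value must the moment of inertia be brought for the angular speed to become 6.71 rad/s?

Angular momentum about the spin axis is conserved since the torque about it is zero.
I₂ = I₁ω₁ / ω₂ = (5.57)(4.87) / (6.71) = 4.043 kg·m².

I₂ ≈ 4.04 kg·m²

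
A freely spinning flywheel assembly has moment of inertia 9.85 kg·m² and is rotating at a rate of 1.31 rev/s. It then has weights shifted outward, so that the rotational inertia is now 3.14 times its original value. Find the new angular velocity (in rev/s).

ω₂ ≈ 0.417 rev/s

With no external torque about the axis, L is conserved: I₁ω₁ = I₂ω₂.
I₂ = 3.14 × 9.85 = 30.93 kg·m².
ω₂ = I₁ω₁ / I₂ = (9.850)(1.31 rev/s) / (30.93) = 0.4172 rev/s.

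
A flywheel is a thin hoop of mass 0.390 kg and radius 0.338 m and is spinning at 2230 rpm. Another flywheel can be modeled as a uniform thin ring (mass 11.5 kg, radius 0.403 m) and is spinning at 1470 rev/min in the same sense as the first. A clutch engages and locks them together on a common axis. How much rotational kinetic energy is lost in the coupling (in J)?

ΔKE lost ≈ 138 J

No external torque acts about the common axis, so total angular momentum is conserved.
Moments of inertia: I_A = (0.390)(0.338)² = 0.04456 kg·m²; I_B = (11.5)(0.403)² = 1.868 kg·m².
Taking A's sense as positive: L = (0.04456)(2230) + (1.868)(1470) = 2845 kg·m²·rpm.
Combined I = 0.04456 + 1.868 = 1.912 kg·m².
ω_f = L / I = 2845 / 1.912 = 1488 rpm.
KE_i = ½ΣIω² = 23340 J; KE_f = ½(1.912)(155.8)² = 23210 J.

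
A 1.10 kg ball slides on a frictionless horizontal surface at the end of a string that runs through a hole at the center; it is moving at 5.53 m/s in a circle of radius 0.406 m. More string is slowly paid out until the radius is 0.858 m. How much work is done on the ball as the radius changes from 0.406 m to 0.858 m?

W ≈ -13.1 J

The only horizontal force on the mass is along the cord (radial), so it exerts no torque about the hole and angular momentum m v r is conserved.
v₂ = v₁ r₁ / r₂ = (5.53)(0.406) / (0.858) = 2.617 m/s.
W = ΔKE = ½m(v₂² − v₁²) = -13.05 J.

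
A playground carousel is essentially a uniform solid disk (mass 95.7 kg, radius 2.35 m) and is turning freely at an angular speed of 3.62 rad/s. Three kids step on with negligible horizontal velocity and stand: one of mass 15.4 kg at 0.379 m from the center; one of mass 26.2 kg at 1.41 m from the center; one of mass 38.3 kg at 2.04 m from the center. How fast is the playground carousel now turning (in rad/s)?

ω_f ≈ 2.00 rad/s

No external torque acts about the center; L_before = L_after.
I_p = ½(95.7)(2.35)² = 264.3 kg·m².
Added inertia Σmr² = (15.4)(0.379)² + (26.2)(1.41)² + (38.3)(2.04)² = 213.7 kg·m²; I_f = 264.3 + 213.7 = 477.9 kg·m².
ω_f = I_p ω_i / I_f = (264.3)(3.62) / 477.9 = 2.001 rad/s.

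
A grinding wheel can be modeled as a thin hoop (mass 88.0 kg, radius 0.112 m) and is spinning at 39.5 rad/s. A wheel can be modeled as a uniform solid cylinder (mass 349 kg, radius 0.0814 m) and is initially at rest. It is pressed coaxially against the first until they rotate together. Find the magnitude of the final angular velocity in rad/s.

|ω_f| ≈ 19.3 rad/s

The coupling torques are internal; angular momentum about the shared axis is conserved.
Moments of inertia: I_A = (88.0)(0.112)² = 1.104 kg·m²; I_B = ½(349)(0.0814)² = 1.156 kg·m².
Taking A's sense as positive: L = (1.104)(39.5) = 43.60 kg·m²·rad/s.
Combined I = 1.104 + 1.156 = 2.260 kg·m².
ω_f = L / I = 43.60 / 2.260 = 19.29 rad/s.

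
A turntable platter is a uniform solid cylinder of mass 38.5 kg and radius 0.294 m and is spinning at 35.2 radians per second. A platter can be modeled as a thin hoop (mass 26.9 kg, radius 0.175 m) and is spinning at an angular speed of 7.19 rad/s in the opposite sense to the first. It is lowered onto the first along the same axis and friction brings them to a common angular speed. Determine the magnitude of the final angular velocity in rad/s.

|ω_f| ≈ 21.2 rad/s

No external torque acts about the common axis, so total angular momentum is conserved.
Moments of inertia: I_A = ½(38.5)(0.294)² = 1.664 kg·m²; I_B = (26.9)(0.175)² = 0.8238 kg·m².
Taking A's sense as positive: L = (1.664)(35.2) − (0.8238)(7.19) = 52.65 kg·m²·rad/s.
Combined I = 1.664 + 0.8238 = 2.488 kg·m².
ω_f = L / I = 52.65 / 2.488 = 21.16 rad/s.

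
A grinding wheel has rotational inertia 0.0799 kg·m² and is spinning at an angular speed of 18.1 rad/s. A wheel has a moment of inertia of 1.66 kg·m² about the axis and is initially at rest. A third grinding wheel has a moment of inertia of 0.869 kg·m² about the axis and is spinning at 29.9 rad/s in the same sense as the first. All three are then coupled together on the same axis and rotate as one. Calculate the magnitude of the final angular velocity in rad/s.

No external torque acts about the common axis, so total angular momentum is conserved.
Taking A's sense as positive: L = (0.07990)(18.1) + (0.8690)(29.9) = 27.43 kg·m²·rad/s.
Combined I = 0.07990 + 1.660 + 0.8690 = 2.609 kg·m².
ω_f = L / I = 27.43 / 2.609 = 10.51 rad/s.

|ω_f| ≈ 10.5 rad/s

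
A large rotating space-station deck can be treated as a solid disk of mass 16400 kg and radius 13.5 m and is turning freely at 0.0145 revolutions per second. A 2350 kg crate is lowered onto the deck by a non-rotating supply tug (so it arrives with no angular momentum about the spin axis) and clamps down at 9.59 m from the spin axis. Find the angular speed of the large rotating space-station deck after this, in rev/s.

ω_f ≈ 0.0127 rev/s

No external torque acts about the spin axis; L_before = L_after.
I_p = ½(16400)(13.5)² = 1.494e+06 kg·m².
Added inertia Σmr² = (2350)(9.59)² = 2.161e+05 kg·m²; I_f = 1.494e+06 + 2.161e+05 = 1.711e+06 kg·m².
ω_f = I_p ω_i / I_f = (1.494e+06)(0.0145) / 1.711e+06 = 0.01267 rev/s.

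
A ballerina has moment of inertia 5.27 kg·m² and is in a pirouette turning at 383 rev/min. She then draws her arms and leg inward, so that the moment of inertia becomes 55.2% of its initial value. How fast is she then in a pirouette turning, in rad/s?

ω₂ ≈ 72.7 rad/s

Angular momentum about the spin axis is conserved since the torque about it is zero.
I₂ = 0.552 × 5.27 = 2.909 kg·m².
ω₂ = I₁ω₁ / I₂ = (5.270)(383 rpm) / (2.909) = 693.8 rpm = 72.66 rad/s.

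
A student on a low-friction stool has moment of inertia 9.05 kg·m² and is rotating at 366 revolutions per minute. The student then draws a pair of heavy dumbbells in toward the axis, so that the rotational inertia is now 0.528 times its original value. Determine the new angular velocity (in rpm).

ω₂ ≈ 693 rpm

With no external torque about the axis, L is conserved: I₁ω₁ = I₂ω₂.
I₂ = 0.528 × 9.05 = 4.778 kg·m².
ω₂ = I₁ω₁ / I₂ = (9.050)(366 rpm) / (4.778) = 693.2 rpm.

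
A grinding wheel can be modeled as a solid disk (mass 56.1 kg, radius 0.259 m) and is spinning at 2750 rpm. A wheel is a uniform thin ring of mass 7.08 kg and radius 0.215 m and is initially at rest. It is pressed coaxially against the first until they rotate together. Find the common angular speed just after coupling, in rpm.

|ω_f| ≈ 2340 rpm

The coupling torques are internal; angular momentum about the shared axis is conserved.
Moments of inertia: I_A = ½(56.1)(0.259)² = 1.882 kg·m²; I_B = (7.08)(0.215)² = 0.3273 kg·m².
Taking A's sense as positive: L = (1.882)(2750) = 5174 kg·m²·rpm.
Combined I = 1.882 + 0.3273 = 2.209 kg·m².
ω_f = L / I = 5174 / 2.209 = 2343 rpm.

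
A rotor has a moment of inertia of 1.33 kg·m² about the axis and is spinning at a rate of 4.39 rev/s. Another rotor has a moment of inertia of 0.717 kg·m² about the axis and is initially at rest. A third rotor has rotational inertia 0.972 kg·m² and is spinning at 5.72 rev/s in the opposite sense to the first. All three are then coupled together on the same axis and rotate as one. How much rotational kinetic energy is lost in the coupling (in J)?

ΔKE lost ≈ 1130 J

No external torque acts about the common axis, so total angular momentum is conserved.
Taking A's sense as positive: L = (1.330)(4.39) − (0.9720)(5.72) = 0.2789 kg·m²·rev/s.
Combined I = 1.330 + 0.7170 + 0.9720 = 3.019 kg·m².
ω_f = L / I = 0.2789 / 3.019 = 0.09237 rev/s.
KE_i = ½ΣIω² = 1134 J; KE_f = ½(3.019)(0.5804)² = 0.5084 J.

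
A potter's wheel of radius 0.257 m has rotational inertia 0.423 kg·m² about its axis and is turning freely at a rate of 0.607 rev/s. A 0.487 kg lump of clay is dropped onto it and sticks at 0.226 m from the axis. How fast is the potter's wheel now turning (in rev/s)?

No external torque acts about the axis; L_before = L_after.
Added inertia Σmr² = (0.487)(0.226)² = 0.02487 kg·m²; I_f = 0.4230 + 0.02487 = 0.4479 kg·m².
ω_f = I_p ω_i / I_f = (0.4230)(0.607) / 0.4479 = 0.5733 rev/s.

ω_f ≈ 0.573 rev/s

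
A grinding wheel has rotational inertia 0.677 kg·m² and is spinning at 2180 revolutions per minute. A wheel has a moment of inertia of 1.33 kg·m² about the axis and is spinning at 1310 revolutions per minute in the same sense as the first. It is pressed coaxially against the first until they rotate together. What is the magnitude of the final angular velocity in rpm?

|ω_f| ≈ 1600 rpm

No external torque acts about the common axis, so total angular momentum is conserved.
Taking A's sense as positive: L = (0.6770)(2180) + (1.330)(1310) = 3218 kg·m²·rpm.
Combined I = 0.6770 + 1.330 = 2.007 kg·m².
ω_f = L / I = 3218 / 2.007 = 1603 rpm.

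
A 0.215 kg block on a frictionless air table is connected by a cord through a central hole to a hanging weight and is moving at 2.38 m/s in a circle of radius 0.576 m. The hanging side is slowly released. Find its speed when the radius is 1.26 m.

v₂ ≈ 1.09 m/s

The only horizontal force on the mass is along the cord (radial), so it exerts no torque about the hole and angular momentum m v r is conserved.
v₂ = v₁ r₁ / r₂ = (2.38)(0.576) / (1.26) = 1.088 m/s.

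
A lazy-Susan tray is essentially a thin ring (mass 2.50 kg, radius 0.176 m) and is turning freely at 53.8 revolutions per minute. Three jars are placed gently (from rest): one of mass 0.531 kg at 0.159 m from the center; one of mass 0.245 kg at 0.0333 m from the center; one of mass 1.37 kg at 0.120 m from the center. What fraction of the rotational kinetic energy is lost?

No external torque acts about the center; L_before = L_after.
I_p = (2.50)(0.176)² = 0.07744 kg·m².
Added inertia Σmr² = (0.531)(0.159)² + (0.245)(0.0333)² + (1.37)(0.120)² = 0.03342 kg·m²; I_f = 0.07744 + 0.03342 = 0.1109 kg·m².
ω_f = I_p ω_i / I_f = (0.07744)(53.8) / 0.1109 = 37.58 rpm.
KE_i = ½(0.07744)(5.634 rad/s)² = 1.229 J; KE_f = ½(0.1109)(3.935)² = 0.8585 J.
Fraction lost = 0.3015.

fraction ≈ 0.301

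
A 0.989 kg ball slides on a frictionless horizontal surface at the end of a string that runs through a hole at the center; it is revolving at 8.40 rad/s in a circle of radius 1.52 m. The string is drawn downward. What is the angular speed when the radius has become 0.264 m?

The constraining force is radial, so m r² ω about the center is conserved.
ω₂ = ω₁ (r₁/r₂)² = (8.40)(1.52/0.264)² = 278.5 rad/s.

ω₂ ≈ 278 rad/s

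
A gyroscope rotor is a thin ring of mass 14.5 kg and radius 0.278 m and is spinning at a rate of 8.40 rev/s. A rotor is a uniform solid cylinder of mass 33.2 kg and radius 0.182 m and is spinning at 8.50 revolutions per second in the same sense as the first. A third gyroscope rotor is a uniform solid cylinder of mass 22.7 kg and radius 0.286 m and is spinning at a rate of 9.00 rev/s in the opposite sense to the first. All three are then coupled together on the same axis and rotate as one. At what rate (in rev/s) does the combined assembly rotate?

|ω_f| ≈ 2.21 rev/s

The coupling torques are internal; angular momentum about the shared axis is conserved.
Moments of inertia: I_A = (14.5)(0.278)² = 1.121 kg·m²; I_B = ½(33.2)(0.182)² = 0.5499 kg·m²; I_C = ½(22.7)(0.286)² = 0.9284 kg·m².
Taking A's sense as positive: L = (1.121)(8.40) + (0.5499)(8.50) − (0.9284)(9.00) = 5.732 kg·m²·rev/s.
Combined I = 1.121 + 0.5499 + 0.9284 = 2.599 kg·m².
ω_f = L / I = 5.732 / 2.599 = 2.205 rev/s.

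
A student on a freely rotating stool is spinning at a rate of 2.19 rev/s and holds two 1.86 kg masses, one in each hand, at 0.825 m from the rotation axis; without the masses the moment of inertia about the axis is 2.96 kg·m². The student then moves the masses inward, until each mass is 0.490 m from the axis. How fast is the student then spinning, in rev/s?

Angular momentum about the spin axis is conserved since the torque about it is zero.
I₁ = 2.96 + 2(1.86)(0.825)² = 5.492 kg·m²; I₂ = 2.96 + 2(1.86)(0.490)² = 3.853 kg·m².
ω₂ = I₁ω₁ / I₂ = (5.492)(2.19 rev/s) / (3.853) = 3.121 rev/s.

ω₂ ≈ 3.12 rev/s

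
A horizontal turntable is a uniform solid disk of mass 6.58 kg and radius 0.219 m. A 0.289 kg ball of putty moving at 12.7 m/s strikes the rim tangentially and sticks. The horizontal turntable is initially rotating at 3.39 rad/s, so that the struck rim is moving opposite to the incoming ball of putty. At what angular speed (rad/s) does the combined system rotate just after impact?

The axle reaction passes through the axle and exerts no torque about it; angular momentum about the axle is conserved through the impact.
I_p = ½(6.58)(0.219)² = 0.1578 kg·m². Taking the sense of the ball of putty's angular momentum as positive, L_{ball} = m v R = (0.289)(12.7)(0.219) = 0.8038 kg·m²/s.
L_i = −I_p ω_p + m v R = −(0.1578)(3.39) + 0.8038 = 0.2689 kg·m²/s.
After sticking, I_f = I_p + m R² = 0.1578 + (0.289)(0.219)² = 0.1717 kg·m².
ω_f = L_i / I_f = 0.2689 / 0.1717 = 1.566 rad/s.

|ω_f| ≈ 1.57 rad/s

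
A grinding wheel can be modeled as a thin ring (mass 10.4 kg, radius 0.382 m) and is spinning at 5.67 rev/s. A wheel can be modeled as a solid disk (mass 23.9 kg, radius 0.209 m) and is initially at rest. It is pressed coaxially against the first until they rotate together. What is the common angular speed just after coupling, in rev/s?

|ω_f| ≈ 4.22 rev/s

No external torque acts about the common axis, so total angular momentum is conserved.
Moments of inertia: I_A = (10.4)(0.382)² = 1.518 kg·m²; I_B = ½(23.9)(0.209)² = 0.5220 kg·m².
Taking A's sense as positive: L = (1.518)(5.67) = 8.605 kg·m²·rev/s.
Combined I = 1.518 + 0.5220 = 2.040 kg·m².
ω_f = L / I = 8.605 / 2.040 = 4.219 rev/s.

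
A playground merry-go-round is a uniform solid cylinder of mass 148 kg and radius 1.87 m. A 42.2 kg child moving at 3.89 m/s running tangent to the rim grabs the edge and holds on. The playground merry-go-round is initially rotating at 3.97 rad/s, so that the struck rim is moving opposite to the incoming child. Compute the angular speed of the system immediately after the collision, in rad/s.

About the axle the impulsive forces during the collision are internal, so angular momentum about that axis is conserved.
I_p = ½(148)(1.87)² = 258.8 kg·m². Taking the sense of the child's angular momentum as positive, L_{child} = m v R = (42.2)(3.89)(1.87) = 307.0 kg·m²/s.
L_i = −I_p ω_p + m v R = −(258.8)(3.97) + 307.0 = -720.3 kg·m²/s.
After sticking, I_f = I_p + m R² = 258.8 + (42.2)(1.87)² = 406.3 kg·m².
ω_f = L_i / I_f = -720.3 / 406.3 = -1.773 rad/s.

|ω_f| ≈ 1.77 rad/s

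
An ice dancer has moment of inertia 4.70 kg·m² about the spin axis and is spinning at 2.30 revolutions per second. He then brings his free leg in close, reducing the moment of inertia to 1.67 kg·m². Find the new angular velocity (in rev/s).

With no external torque about the axis, L is conserved: I₁ω₁ = I₂ω₂.
ω₂ = I₁ω₁ / I₂ = (4.700)(2.30 rev/s) / (1.670) = 6.473 rev/s.

ω₂ ≈ 6.47 rev/s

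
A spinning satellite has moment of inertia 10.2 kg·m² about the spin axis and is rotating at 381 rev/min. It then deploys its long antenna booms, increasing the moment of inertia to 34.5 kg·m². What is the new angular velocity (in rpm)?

Angular momentum about the spin axis is conserved since the torque about it is zero.
ω₂ = I₁ω₁ / I₂ = (10.20)(381 rpm) / (34.50) = 112.6 rpm.

ω₂ ≈ 113 rpm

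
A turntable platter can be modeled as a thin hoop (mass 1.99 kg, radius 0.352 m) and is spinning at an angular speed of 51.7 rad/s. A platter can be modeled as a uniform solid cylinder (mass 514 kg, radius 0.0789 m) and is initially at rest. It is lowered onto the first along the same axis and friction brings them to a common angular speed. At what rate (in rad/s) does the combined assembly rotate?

No external torque acts about the common axis, so total angular momentum is conserved.
Moments of inertia: I_A = (1.99)(0.352)² = 0.2466 kg·m²; I_B = ½(514)(0.0789)² = 1.600 kg·m².
Taking A's sense as positive: L = (0.2466)(51.7) = 12.75 kg·m²·rad/s.
Combined I = 0.2466 + 1.600 = 1.846 kg·m².
ω_f = L / I = 12.75 / 1.846 = 6.904 rad/s.

|ω_f| ≈ 6.90 rad/s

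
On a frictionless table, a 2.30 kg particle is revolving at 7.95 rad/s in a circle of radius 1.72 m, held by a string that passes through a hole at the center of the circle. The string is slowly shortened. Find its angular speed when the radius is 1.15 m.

ω₂ ≈ 17.8 rad/s

No torque about the axis ⇒ m r₁² ω₁ = m r₂² ω₂.
ω₂ = ω₁ (r₁/r₂)² = (7.95)(1.72/1.15)² = 17.78 rad/s.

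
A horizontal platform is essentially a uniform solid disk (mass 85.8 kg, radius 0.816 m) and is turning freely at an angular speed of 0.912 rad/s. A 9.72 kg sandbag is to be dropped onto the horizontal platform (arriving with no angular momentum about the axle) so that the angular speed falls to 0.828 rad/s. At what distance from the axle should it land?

No external torque acts about the axle; L_before = L_after.
I_p = ½(85.8)(0.816)² = 28.57 kg·m².
I_p ω_i = (I_p + m r²) ω_f ⇒ m r² = I_p(ω_i/ω_f − 1) = 28.57(0.912/0.828 − 1) = 2.898 kg·m².
r = √(2.898/9.72) = 0.5460 m.

r ≈ 0.546 m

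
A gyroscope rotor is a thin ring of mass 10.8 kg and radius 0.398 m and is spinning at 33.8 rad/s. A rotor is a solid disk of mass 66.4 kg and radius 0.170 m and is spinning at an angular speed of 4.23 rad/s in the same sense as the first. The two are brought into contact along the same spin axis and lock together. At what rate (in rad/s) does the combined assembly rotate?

The coupling torques are internal; angular momentum about the shared axis is conserved.
Moments of inertia: I_A = (10.8)(0.398)² = 1.711 kg·m²; I_B = ½(66.4)(0.170)² = 0.9595 kg·m².
Taking A's sense as positive: L = (1.711)(33.8) + (0.9595)(4.23) = 61.88 kg·m²·rad/s.
Combined I = 1.711 + 0.9595 = 2.670 kg·m².
ω_f = L / I = 61.88 / 2.670 = 23.17 rad/s.

|ω_f| ≈ 23.2 rad/s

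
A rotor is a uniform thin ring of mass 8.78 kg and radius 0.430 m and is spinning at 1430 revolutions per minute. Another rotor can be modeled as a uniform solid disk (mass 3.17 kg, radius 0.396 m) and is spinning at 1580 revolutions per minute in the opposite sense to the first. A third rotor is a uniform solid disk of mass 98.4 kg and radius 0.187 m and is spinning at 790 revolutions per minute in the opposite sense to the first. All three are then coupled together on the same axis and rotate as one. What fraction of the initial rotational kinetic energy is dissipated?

No external torque acts about the common axis, so total angular momentum is conserved.
Moments of inertia: I_A = (8.78)(0.430)² = 1.623 kg·m²; I_B = ½(3.17)(0.396)² = 0.2486 kg·m²; I_C = ½(98.4)(0.187)² = 1.720 kg·m².
Taking A's sense as positive: L = (1.623)(1430) − (0.2486)(1580) − (1.720)(790) = 569.6 kg·m²·rpm.
Combined I = 1.623 + 0.2486 + 1.720 = 3.592 kg·m².
ω_f = L / I = 569.6 / 3.592 = 158.6 rpm.
KE_i = ½ΣIω² = 27490 J; KE_f = ½(3.592)(16.60)² = 495.2 J.
Fraction dissipated = (KE_i − KE_f)/KE_i = 0.9820.

fraction ≈ 0.982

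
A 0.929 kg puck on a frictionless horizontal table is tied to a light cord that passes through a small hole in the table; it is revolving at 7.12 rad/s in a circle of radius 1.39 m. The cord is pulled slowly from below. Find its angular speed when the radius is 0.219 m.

ω₂ ≈ 287 rad/s

No torque about the axis ⇒ m r₁² ω₁ = m r₂² ω₂.
ω₂ = ω₁ (r₁/r₂)² = (7.12)(1.39/0.219)² = 286.8 rad/s.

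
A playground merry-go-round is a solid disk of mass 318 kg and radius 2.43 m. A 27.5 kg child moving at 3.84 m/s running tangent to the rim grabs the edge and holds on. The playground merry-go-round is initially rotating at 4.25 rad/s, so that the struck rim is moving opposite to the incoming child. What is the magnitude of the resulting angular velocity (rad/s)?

|ω_f| ≈ 3.39 rad/s

About the axle the impulsive forces during the collision are internal, so angular momentum about that axis is conserved.
I_p = ½(318)(2.43)² = 938.9 kg·m². Taking the sense of the child's angular momentum as positive, L_{child} = m v R = (27.5)(3.84)(2.43) = 256.6 kg·m²/s.
L_i = −I_p ω_p + m v R = −(938.9)(4.25) + 256.6 = -3734 kg·m²/s.
After sticking, I_f = I_p + m R² = 938.9 + (27.5)(2.43)² = 1101 kg·m².
ω_f = L_i / I_f = -3734 / 1101 = -3.390 rad/s.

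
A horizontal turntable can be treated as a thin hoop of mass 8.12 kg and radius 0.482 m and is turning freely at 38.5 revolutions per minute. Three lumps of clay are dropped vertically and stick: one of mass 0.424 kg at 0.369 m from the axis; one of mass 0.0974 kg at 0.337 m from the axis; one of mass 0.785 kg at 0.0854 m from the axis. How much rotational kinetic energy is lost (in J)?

No external torque acts about the axis; L_before = L_after.
I_p = (8.12)(0.482)² = 1.886 kg·m².
Added inertia Σmr² = (0.424)(0.369)² + (0.0974)(0.337)² + (0.785)(0.0854)² = 0.07452 kg·m²; I_f = 1.886 + 0.07452 = 1.961 kg·m².
ω_f = I_p ω_i / I_f = (1.886)(38.5) / 1.961 = 37.04 rpm.
KE_i = ½(1.886)(4.032 rad/s)² = 15.33 J; KE_f = ½(1.961)(3.879)² = 14.75 J.

energy lost ≈ 0.583 J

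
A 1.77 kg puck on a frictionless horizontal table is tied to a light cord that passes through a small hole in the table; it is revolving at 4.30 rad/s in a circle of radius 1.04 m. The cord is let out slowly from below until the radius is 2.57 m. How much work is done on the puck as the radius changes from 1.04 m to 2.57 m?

W ≈ -14.8 J

The constraining force is radial, so m r² ω about the center is conserved.
ω₂ = ω₁ (r₁/r₂)² = (4.30)(1.04/2.57)² = 0.7042 rad/s.
W = ΔKE = ½m(v₂² − v₁²) = -14.80 J.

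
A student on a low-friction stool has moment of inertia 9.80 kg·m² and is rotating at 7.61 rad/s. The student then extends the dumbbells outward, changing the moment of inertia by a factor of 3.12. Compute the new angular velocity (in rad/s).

With no external torque about the axis, L is conserved: I₁ω₁ = I₂ω₂.
I₂ = 3.12 × 9.80 = 30.58 kg·m².
ω₂ = I₁ω₁ / I₂ = (9.800)(7.61 rad/s) / (30.58) = 2.439 rad/s.

ω₂ ≈ 2.44 rad/s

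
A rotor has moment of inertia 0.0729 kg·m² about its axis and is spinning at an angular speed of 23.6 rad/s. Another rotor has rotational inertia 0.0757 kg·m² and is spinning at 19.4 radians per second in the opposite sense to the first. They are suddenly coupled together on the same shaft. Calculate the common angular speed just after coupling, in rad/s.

|ω_f| ≈ 1.69 rad/s

No external torque acts about the common axis, so total angular momentum is conserved.
Taking A's sense as positive: L = (0.07290)(23.6) − (0.07570)(19.4) = 0.2519 kg·m²·rad/s.
Combined I = 0.07290 + 0.07570 = 0.1486 kg·m².
ω_f = L / I = 0.2519 / 0.1486 = 1.695 rad/s.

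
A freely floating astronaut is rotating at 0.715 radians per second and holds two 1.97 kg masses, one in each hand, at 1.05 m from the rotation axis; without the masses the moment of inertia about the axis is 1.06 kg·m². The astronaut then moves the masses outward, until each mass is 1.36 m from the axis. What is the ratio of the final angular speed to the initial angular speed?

Angular momentum about the spin axis is conserved since the torque about it is zero.
I₁ = 1.06 + 2(1.97)(1.05)² = 5.404 kg·m²; I₂ = 1.06 + 2(1.97)(1.36)² = 8.347 kg·m².
ω₂/ω₁ = I₁/I₂ = 5.404 / 8.347 = 0.6474.

ω₂/ω₁ ≈ 0.647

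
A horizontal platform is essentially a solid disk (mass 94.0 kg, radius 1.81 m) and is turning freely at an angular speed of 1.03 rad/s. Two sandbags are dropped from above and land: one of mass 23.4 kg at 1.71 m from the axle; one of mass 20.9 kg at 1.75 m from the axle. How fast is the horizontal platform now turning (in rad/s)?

The added mass arrives with no angular momentum about the axle, and any external torque about the axle is negligible, so the system's angular momentum is conserved.
I_p = ½(94.0)(1.81)² = 154.0 kg·m².
Added inertia Σmr² = (23.4)(1.71)² + (20.9)(1.75)² = 132.4 kg·m²; I_f = 154.0 + 132.4 = 286.4 kg·m².
ω_f = I_p ω_i / I_f = (154.0)(1.03) / 286.4 = 0.5537 rad/s.

ω_f ≈ 0.554 rad/s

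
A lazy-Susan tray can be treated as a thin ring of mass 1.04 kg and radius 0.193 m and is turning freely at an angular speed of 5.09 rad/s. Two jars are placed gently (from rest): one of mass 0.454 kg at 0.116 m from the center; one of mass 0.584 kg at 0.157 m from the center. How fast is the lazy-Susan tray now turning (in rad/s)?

No external torque acts about the center; L_before = L_after.
I_p = (1.04)(0.193)² = 0.03874 kg·m².
Added inertia Σmr² = (0.454)(0.116)² + (0.584)(0.157)² = 0.02050 kg·m²; I_f = 0.03874 + 0.02050 = 0.05924 kg·m².
ω_f = I_p ω_i / I_f = (0.03874)(5.09) / 0.05924 = 3.328 rad/s.

ω_f ≈ 3.33 rad/s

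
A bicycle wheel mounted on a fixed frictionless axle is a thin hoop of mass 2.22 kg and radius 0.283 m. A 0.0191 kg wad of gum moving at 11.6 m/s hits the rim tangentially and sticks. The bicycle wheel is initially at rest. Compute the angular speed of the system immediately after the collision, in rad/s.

About the axle the impulsive forces during the collision are internal, so angular momentum about that axis is conserved.
I_p = (2.22)(0.283)² = 0.1778 kg·m². Taking the sense of the wad of gum's angular momentum as positive, L_{wad} = m v R = (0.0191)(11.6)(0.283) = 0.06270 kg·m²/s.
L_i = 0 + 0.06270 = 0.06270 kg·m²/s.
After sticking, I_f = I_p + m R² = 0.1778 + (0.0191)(0.283)² = 0.1793 kg·m².
ω_f = L_i / I_f = 0.06270 / 0.1793 = 0.3496 rad/s.

|ω_f| ≈ 0.350 rad/s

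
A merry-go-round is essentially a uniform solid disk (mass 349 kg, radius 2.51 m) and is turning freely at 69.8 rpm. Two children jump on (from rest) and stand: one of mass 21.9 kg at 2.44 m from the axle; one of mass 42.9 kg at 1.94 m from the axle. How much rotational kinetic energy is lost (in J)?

The added mass arrives with no angular momentum about the axle, and any external torque about the axle is negligible, so the system's angular momentum is conserved.
I_p = ½(349)(2.51)² = 1099 kg·m².
Added inertia Σmr² = (21.9)(2.44)² + (42.9)(1.94)² = 291.8 kg·m²; I_f = 1099 + 291.8 = 1391 kg·m².
ω_f = I_p ω_i / I_f = (1099)(69.8) / 1391 = 55.16 rpm.
KE_i = ½(1099)(7.309 rad/s)² = 29370 J; KE_f = ½(1391)(5.776)² = 23210 J.

energy lost ≈ 6160 J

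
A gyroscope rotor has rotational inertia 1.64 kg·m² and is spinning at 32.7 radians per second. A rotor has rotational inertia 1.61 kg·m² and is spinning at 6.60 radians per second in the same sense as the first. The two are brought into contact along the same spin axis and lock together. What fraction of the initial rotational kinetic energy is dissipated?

fraction ≈ 0.303

No external torque acts about the common axis, so total angular momentum is conserved.
Taking A's sense as positive: L = (1.640)(32.7) + (1.610)(6.60) = 64.25 kg·m²·rad/s.
Combined I = 1.640 + 1.610 = 3.250 kg·m².
ω_f = L / I = 64.25 / 3.250 = 19.77 rad/s.
KE_i = ½ΣIω² = 911.9 J; KE_f = ½(3.250)(19.77)² = 635.2 J.
Fraction dissipated = (KE_i − KE_f)/KE_i = 0.3035.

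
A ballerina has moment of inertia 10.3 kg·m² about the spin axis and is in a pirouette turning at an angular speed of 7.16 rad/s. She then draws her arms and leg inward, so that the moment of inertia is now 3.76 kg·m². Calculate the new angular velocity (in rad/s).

With no external torque about the axis, L is conserved: I₁ω₁ = I₂ω₂.
ω₂ = I₁ω₁ / I₂ = (10.30)(7.16 rad/s) / (3.760) = 19.61 rad/s.

ω₂ ≈ 19.6 rad/s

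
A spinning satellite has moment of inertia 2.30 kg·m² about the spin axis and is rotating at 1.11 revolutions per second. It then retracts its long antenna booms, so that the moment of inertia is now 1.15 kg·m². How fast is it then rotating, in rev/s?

ω₂ ≈ 2.22 rev/s

Angular momentum about the spin axis is conserved since the torque about it is zero.
ω₂ = I₁ω₁ / I₂ = (2.300)(1.11 rev/s) / (1.150) = 2.220 rev/s.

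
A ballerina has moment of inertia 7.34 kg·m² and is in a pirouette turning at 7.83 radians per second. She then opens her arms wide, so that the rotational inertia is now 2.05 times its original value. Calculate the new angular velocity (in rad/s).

ω₂ ≈ 3.82 rad/s

With no external torque about the axis, L is conserved: I₁ω₁ = I₂ω₂.
I₂ = 2.05 × 7.34 = 15.05 kg·m².
ω₂ = I₁ω₁ / I₂ = (7.340)(7.83 rad/s) / (15.05) = 3.820 rad/s.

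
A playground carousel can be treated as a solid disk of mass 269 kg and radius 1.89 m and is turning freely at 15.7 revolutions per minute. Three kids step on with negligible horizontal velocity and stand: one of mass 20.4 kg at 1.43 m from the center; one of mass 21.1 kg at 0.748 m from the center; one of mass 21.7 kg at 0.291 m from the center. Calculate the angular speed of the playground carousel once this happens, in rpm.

ω_f ≈ 14.1 rpm

The added mass arrives with no angular momentum about the center, and any external torque about the center is negligible, so the system's angular momentum is conserved.
I_p = ½(269)(1.89)² = 480.4 kg·m².
Added inertia Σmr² = (20.4)(1.43)² + (21.1)(0.748)² + (21.7)(0.291)² = 55.36 kg·m²; I_f = 480.4 + 55.36 = 535.8 kg·m².
ω_f = I_p ω_i / I_f = (480.4)(15.7) / 535.8 = 14.08 rpm.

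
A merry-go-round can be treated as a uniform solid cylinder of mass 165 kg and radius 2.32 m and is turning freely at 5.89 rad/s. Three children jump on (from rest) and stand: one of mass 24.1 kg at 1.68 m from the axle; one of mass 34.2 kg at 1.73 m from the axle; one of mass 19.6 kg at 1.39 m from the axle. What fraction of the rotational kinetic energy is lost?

No external torque acts about the axle; L_before = L_after.
I_p = ½(165)(2.32)² = 444.0 kg·m².
Added inertia Σmr² = (24.1)(1.68)² + (34.2)(1.73)² + (19.6)(1.39)² = 208.2 kg·m²; I_f = 444.0 + 208.2 = 652.3 kg·m².
ω_f = I_p ω_i / I_f = (444.0)(5.89) / 652.3 = 4.010 rad/s.
KE_i = ½(444.0)(5.890 rad/s)² = 7702 J; KE_f = ½(652.3)(4.010)² = 5243 J.
Fraction lost = 0.3193.

fraction ≈ 0.319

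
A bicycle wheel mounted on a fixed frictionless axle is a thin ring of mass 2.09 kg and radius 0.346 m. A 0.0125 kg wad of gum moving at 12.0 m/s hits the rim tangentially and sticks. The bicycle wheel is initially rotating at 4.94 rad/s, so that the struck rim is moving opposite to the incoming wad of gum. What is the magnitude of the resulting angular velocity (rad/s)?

|ω_f| ≈ 4.70 rad/s

About the axle the impulsive forces during the collision are internal, so angular momentum about that axis is conserved.
I_p = (2.09)(0.346)² = 0.2502 kg·m². Taking the sense of the wad of gum's angular momentum as positive, L_{wad} = m v R = (0.0125)(12.0)(0.346) = 0.05190 kg·m²/s.
L_i = −I_p ω_p + m v R = −(0.2502)(4.94) + 0.05190 = -1.184 kg·m²/s.
After sticking, I_f = I_p + m R² = 0.2502 + (0.0125)(0.346)² = 0.2517 kg·m².
ω_f = L_i / I_f = -1.184 / 0.2517 = -4.704 rad/s.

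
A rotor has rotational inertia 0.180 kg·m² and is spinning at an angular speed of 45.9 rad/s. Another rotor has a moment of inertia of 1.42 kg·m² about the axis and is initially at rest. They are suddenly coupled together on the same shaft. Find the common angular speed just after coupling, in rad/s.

|ω_f| ≈ 5.16 rad/s

No external torque acts about the common axis, so total angular momentum is conserved.
Taking A's sense as positive: L = (0.1800)(45.9) = 8.262 kg·m²·rad/s.
Combined I = 0.1800 + 1.420 = 1.600 kg·m².
ω_f = L / I = 8.262 / 1.600 = 5.164 rad/s.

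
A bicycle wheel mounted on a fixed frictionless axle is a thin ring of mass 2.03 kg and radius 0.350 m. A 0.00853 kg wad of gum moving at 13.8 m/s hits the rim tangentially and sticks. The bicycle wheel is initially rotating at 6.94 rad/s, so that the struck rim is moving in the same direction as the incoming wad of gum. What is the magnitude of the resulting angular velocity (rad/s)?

The axle reaction passes through the axle and exerts no torque about it; angular momentum about the axle is conserved through the impact.
I_p = (2.03)(0.350)² = 0.2487 kg·m². Taking the sense of the wad of gum's angular momentum as positive, L_{wad} = m v R = (0.00853)(13.8)(0.350) = 0.04120 kg·m²/s.
L_i = +I_p ω_p + m v R = +(0.2487)(6.94) + 0.04120 = 1.767 kg·m²/s.
After sticking, I_f = I_p + m R² = 0.2487 + (0.00853)(0.350)² = 0.2497 kg·m².
ω_f = L_i / I_f = 1.767 / 0.2497 = 7.076 rad/s.

|ω_f| ≈ 7.08 rad/s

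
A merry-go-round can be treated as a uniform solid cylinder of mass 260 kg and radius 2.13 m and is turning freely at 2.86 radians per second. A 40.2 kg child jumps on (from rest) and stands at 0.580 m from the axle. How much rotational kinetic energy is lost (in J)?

No external torque acts about the axle; L_before = L_after.
I_p = ½(260)(2.13)² = 589.8 kg·m².
Added inertia Σmr² = (40.2)(0.580)² = 13.52 kg·m²; I_f = 589.8 + 13.52 = 603.3 kg·m².
ω_f = I_p ω_i / I_f = (589.8)(2.86) / 603.3 = 2.796 rad/s.
KE_i = ½(589.8)(2.860 rad/s)² = 2412 J; KE_f = ½(603.3)(2.796)² = 2358 J.

energy lost ≈ 54.1 J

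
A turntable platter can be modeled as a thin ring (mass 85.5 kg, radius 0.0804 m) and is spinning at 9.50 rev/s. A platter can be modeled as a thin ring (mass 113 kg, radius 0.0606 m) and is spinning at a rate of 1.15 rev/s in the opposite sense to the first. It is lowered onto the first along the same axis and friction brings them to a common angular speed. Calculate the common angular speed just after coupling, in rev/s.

|ω_f| ≈ 4.93 rev/s

The coupling torques are internal; angular momentum about the shared axis is conserved.
Moments of inertia: I_A = (85.5)(0.0804)² = 0.5527 kg·m²; I_B = (113)(0.0606)² = 0.4150 kg·m².
Taking A's sense as positive: L = (0.5527)(9.50) − (0.4150)(1.15) = 4.773 kg·m²·rev/s.
Combined I = 0.5527 + 0.4150 = 0.9677 kg·m².
ω_f = L / I = 4.773 / 0.9677 = 4.933 rev/s.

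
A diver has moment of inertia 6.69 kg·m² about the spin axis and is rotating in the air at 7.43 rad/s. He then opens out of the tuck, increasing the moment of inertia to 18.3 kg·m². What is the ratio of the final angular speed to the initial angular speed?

Angular momentum about the spin axis is conserved since the torque about it is zero.
ω₂/ω₁ = I₁/I₂ = 6.690 / 18.30 = 0.3656.

ω₂/ω₁ ≈ 0.366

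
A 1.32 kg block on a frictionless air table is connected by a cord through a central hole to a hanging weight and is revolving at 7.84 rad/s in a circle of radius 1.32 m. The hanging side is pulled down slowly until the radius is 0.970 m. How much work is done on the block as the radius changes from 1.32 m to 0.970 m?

W ≈ 60.2 J

The constraining force is radial, so m r² ω about the center is conserved.
ω₂ = ω₁ (r₁/r₂)² = (7.84)(1.32/0.970)² = 14.52 rad/s.
W = ΔKE = ½m(v₂² − v₁²) = 60.21 J.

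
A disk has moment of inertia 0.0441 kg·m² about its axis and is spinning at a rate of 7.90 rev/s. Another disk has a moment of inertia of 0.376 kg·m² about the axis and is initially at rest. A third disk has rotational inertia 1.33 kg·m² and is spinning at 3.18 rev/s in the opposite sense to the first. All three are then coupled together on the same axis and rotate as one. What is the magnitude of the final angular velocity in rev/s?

The coupling torques are internal; angular momentum about the shared axis is conserved.
Taking A's sense as positive: L = (0.04410)(7.90) − (1.330)(3.18) = -3.881 kg·m²·rev/s.
Combined I = 0.04410 + 0.3760 + 1.330 = 1.750 kg·m².
ω_f = L / I = -3.881 / 1.750 = -2.218 rev/s.

|ω_f| ≈ 2.22 rev/s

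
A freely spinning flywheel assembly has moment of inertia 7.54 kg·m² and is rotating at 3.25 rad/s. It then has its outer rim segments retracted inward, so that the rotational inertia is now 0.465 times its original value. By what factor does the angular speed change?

ω₂/ω₁ ≈ 2.15

With no external torque about the axis, L is conserved: I₁ω₁ = I₂ω₂.
I₂ = 0.465 × 7.54 = 3.506 kg·m².
ω₂/ω₁ = I₁/I₂ = 7.540 / 3.506 = 2.151.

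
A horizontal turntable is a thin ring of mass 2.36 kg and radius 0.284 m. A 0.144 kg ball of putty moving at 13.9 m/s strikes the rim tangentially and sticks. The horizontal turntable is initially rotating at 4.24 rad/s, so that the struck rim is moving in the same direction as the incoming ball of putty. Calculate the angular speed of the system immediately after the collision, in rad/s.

About the axle the impulsive forces during the collision are internal, so angular momentum about that axis is conserved.
I_p = (2.36)(0.284)² = 0.1903 kg·m². Taking the sense of the ball of putty's angular momentum as positive, L_{ball} = m v R = (0.144)(13.9)(0.284) = 0.5685 kg·m²/s.
L_i = +I_p ω_p + m v R = +(0.1903)(4.24) + 0.5685 = 1.376 kg·m²/s.
After sticking, I_f = I_p + m R² = 0.1903 + (0.144)(0.284)² = 0.2020 kg·m².
ω_f = L_i / I_f = 1.376 / 0.2020 = 6.811 rad/s.

|ω_f| ≈ 6.81 rad/s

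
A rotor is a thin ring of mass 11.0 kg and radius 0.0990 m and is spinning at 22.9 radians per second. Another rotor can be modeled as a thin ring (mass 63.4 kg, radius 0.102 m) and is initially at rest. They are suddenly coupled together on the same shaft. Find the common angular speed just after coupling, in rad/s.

No external torque acts about the common axis, so total angular momentum is conserved.
Moments of inertia: I_A = (11.0)(0.0990)² = 0.1078 kg·m²; I_B = (63.4)(0.102)² = 0.6596 kg·m².
Taking A's sense as positive: L = (0.1078)(22.9) = 2.469 kg·m²·rad/s.
Combined I = 0.1078 + 0.6596 = 0.7674 kg·m².
ω_f = L / I = 2.469 / 0.7674 = 3.217 rad/s.

|ω_f| ≈ 3.22 rad/s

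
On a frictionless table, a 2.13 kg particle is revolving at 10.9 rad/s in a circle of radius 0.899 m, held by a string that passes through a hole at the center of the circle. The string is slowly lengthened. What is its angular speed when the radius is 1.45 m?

The constraining force is radial, so m r² ω about the center is conserved.
ω₂ = ω₁ (r₁/r₂)² = (10.9)(0.899/1.45)² = 4.190 rad/s.

ω₂ ≈ 4.19 rad/s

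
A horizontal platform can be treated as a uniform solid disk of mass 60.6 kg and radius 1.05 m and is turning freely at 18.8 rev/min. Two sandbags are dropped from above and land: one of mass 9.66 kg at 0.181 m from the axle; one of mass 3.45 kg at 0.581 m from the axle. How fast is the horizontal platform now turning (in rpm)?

ω_f ≈ 18.0 rpm

The added mass arrives with no angular momentum about the axle, and any external torque about the axle is negligible, so the system's angular momentum is conserved.
I_p = ½(60.6)(1.05)² = 33.41 kg·m².
Added inertia Σmr² = (9.66)(0.181)² + (3.45)(0.581)² = 1.481 kg·m²; I_f = 33.41 + 1.481 = 34.89 kg·m².
ω_f = I_p ω_i / I_f = (33.41)(18.8) / 34.89 = 18.00 rpm.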